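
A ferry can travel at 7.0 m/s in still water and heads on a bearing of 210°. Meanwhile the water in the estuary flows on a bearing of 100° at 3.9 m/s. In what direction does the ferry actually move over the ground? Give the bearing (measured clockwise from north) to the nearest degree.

177°

Taking east as x and north as y: velocity relative to the water = (-3.500, -6.062) m/s; the water relative to ground = (3.841, -0.677) m/s.
Velocity relative to ground = (-3.500, -6.062) + (3.841, -0.677) = (0.341, -6.739) m/s.
Bearing = atan2(0.34, -6.74) = 177.11° clockwise from north.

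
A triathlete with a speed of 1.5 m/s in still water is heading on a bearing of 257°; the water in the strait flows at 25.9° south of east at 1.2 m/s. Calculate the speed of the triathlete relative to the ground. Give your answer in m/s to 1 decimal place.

0.9 m/s

Taking east as x and north as y: velocity relative to the water = (-1.462, -0.337) m/s; the water relative to ground = (1.079, -0.524) m/s.
Velocity relative to ground = (-1.462, -0.337) + (1.079, -0.524) = (-0.382, -0.862) m/s.
Speed = |(-0.382, -0.862)| = 0.943 m/s.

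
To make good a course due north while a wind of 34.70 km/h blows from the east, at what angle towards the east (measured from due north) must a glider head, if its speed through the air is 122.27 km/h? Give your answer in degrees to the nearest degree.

The wind pushes perpendicular to the desired track; the heading must have a component into the wind equal to 34.70 km/h: 122.27 sin θ = 34.70.
sin θ = 0.2838, so θ = 16.487°.

16°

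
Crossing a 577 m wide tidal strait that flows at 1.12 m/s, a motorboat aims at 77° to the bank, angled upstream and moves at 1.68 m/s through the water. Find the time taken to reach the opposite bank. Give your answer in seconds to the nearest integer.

The component of the motorboat's velocity perpendicular to the bank is 1.68 × sin 77° = 1.637 m/s.
Only the cross-stream component determines the crossing time; the current contributes nothing perpendicular to the bank.
Time = 577 / 1.637 = 352.487 s.

352 s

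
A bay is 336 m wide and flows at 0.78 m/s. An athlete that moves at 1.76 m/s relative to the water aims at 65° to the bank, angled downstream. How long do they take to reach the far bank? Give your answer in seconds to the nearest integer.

211 s

The component of the athlete's velocity perpendicular to the bank is 1.76 × sin 65° = 1.595 m/s.
Only the cross-stream component determines the crossing time; the current contributes nothing perpendicular to the bank.
Time = 336 / 1.595 = 210.645 s.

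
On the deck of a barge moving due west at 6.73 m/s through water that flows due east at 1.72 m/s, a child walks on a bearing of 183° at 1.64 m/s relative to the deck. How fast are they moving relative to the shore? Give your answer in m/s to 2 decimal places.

In east/north components (m/s): child relative to barge = (-0.086, -1.638); barge relative to water = (-6.730, 0.000); water relative to ground = (1.720, 0.000).
Sum = (-5.096, -1.638) m/s.
Speed = |(-5.096, -1.638)| = 5.353 m/s.

5.35 m/s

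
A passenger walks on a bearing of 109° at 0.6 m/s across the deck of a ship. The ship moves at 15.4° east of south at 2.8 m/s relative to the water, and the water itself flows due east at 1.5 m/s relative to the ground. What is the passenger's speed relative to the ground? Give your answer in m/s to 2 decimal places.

In east/north components (m/s): passenger relative to ship = (0.567, -0.195); ship relative to water = (0.744, -2.699); water relative to ground = (1.500, 0.000).
Sum = (2.811, -2.895) m/s.
Speed = |(2.811, -2.895)| = 4.035 m/s.

4.03 m/s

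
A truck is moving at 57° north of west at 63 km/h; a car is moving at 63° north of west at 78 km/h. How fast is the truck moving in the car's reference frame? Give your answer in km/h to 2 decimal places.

Taking east as x and north as y: truck velocity = (-34.312, 52.836) km/h; car velocity = (-35.411, 69.499) km/h.
Velocity of truck relative to car = (-34.312, 52.836) − (-35.411, 69.499) = (1.099, -16.662) km/h.
Magnitude = |(1.099, -16.662)| = 16.698 km/h.

16.70 km/h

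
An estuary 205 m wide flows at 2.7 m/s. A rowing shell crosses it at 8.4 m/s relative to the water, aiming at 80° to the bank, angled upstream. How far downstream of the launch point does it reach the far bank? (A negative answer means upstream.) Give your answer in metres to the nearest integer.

Perpendicular speed = 8.272 m/s; crossing time = 205 / 8.272 = 24.781 s.
Net downstream speed = 1.241 m/s.
Drift = 1.241 × 24.781 = 30.762 m (downstream).

31 m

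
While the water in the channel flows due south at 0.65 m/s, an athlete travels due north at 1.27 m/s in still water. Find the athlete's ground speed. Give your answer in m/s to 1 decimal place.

0.6 m/s

Taking east as x and north as y: velocity relative to the water = (0.000, 1.270) m/s; the water relative to ground = (0.000, -0.650) m/s.
Velocity relative to ground = (0.000, 1.270) + (0.000, -0.650) = (0.000, 0.620) m/s.
Speed = |(0.000, 0.620)| = 0.620 m/s.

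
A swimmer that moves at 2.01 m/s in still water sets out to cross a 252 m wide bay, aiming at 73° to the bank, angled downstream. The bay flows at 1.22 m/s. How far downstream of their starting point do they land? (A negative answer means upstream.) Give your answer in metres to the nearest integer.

237 m

Perpendicular speed = 1.922 m/s; crossing time = 252 / 1.922 = 131.102 s.
Net downstream speed = 1.808 m/s.
Drift = 1.808 × 131.102 = 236.988 m (downstream).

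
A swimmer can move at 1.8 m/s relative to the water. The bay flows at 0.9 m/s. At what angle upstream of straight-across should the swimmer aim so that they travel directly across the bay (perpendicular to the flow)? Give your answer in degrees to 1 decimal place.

30.0°

To cancel the current, the upstream component of the swimmer's velocity must equal the flow: 1.8 sin θ = 0.9.
sin θ = 0.9 / 1.8 = 0.5000.
θ = arcsin(0.5000) = 30.000°.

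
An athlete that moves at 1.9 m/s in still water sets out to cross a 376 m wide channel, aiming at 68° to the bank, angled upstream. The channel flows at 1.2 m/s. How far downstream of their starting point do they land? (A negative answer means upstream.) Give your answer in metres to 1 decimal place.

Perpendicular speed = 1.762 m/s; crossing time = 376 / 1.762 = 213.436 s.
Net downstream speed = 0.488 m/s.
Drift = 0.488 × 213.436 = 104.210 m (downstream).

104.2 m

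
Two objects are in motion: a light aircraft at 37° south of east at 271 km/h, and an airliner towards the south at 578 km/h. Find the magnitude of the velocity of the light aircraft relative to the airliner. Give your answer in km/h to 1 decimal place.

Taking east as x and north as y: light aircraft velocity = (216.430, -163.092) km/h; airliner velocity = (0.000, -578.000) km/h.
Velocity of light aircraft relative to airliner = (216.430, -163.092) − (0.000, -578.000) = (216.430, 414.908) km/h.
Magnitude = |(216.430, 414.908)| = 467.965 km/h.

468.0 km/h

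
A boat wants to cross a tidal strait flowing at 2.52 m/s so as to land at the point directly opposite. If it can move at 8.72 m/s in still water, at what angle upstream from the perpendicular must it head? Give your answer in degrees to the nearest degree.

To cancel the current, the upstream component of the boat's velocity must equal the flow: 8.72 sin θ = 2.52.
sin θ = 2.52 / 8.72 = 0.2890.
θ = arcsin(0.2890) = 16.798°.

17°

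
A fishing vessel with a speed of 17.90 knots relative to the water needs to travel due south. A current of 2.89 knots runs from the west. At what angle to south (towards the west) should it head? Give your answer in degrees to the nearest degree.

The current pushes perpendicular to the desired track; the heading must have a component into the current equal to 2.89 knots: 17.90 sin θ = 2.89.
sin θ = 0.1615, so θ = 9.291°.

9°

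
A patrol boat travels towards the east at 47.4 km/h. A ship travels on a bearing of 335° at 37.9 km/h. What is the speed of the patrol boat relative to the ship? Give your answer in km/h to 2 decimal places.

Taking east as x and north as y: patrol boat velocity = (47.400, 0.000) km/h; ship velocity = (-16.017, 34.349) km/h.
Velocity of patrol boat relative to ship = (47.400, 0.000) − (-16.017, 34.349) = (63.417, -34.349) km/h.
Magnitude = |(63.417, -34.349)| = 72.122 km/h.

72.12 km/h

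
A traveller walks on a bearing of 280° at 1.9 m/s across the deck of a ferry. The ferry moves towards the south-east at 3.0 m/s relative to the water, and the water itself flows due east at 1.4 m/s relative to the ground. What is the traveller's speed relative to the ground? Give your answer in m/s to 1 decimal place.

2.4 m/s

In east/north components (m/s): traveller relative to ferry = (-1.871, 0.330); ferry relative to water = (2.121, -2.121); water relative to ground = (1.400, 0.000).
Sum = (1.650, -1.791) m/s.
Speed = |(1.650, -1.791)| = 2.436 m/s.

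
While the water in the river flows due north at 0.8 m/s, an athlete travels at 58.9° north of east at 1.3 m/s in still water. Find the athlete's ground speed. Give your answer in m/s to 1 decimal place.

2.0 m/s

Taking east as x and north as y: velocity relative to the water = (0.671, 1.113) m/s; the water relative to ground = (0.000, 0.800) m/s.
Velocity relative to ground = (0.671, 1.113) + (0.000, 0.800) = (0.671, 1.913) m/s.
Speed = |(0.671, 1.913)| = 2.028 m/s.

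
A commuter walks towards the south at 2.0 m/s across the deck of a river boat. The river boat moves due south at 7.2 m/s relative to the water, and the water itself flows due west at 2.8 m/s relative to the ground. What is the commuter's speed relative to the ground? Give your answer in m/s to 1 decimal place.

9.6 m/s

In east/north components (m/s): commuter relative to river boat = (0.000, -2.000); river boat relative to water = (0.000, -7.200); water relative to ground = (-2.800, 0.000).
Sum = (-2.800, -9.200) m/s.
Speed = |(-2.800, -9.200)| = 9.617 m/s.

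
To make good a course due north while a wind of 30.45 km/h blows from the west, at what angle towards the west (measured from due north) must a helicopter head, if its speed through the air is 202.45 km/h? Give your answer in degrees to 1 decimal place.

The wind pushes perpendicular to the desired track; the heading must have a component into the wind equal to 30.45 km/h: 202.45 sin θ = 30.45.
sin θ = 0.1504, so θ = 8.651°.

8.7°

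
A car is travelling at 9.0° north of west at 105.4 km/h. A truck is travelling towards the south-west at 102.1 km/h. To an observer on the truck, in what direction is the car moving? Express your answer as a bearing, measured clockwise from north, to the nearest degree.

Taking east as x and north as y: car velocity = (-104.102, 16.488) km/h; truck velocity = (-72.196, -72.196) km/h.
Velocity of car relative to truck = (-104.102, 16.488) − (-72.196, -72.196) = (-31.907, 88.684) km/h.
Bearing = atan2(-31.91, 88.68) = 340.21° clockwise from north.

340°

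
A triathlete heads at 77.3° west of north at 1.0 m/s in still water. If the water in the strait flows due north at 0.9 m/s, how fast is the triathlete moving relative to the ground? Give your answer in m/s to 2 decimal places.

Taking east as x and north as y: velocity relative to the water = (-0.976, 0.220) m/s; the water relative to ground = (0.000, 0.900) m/s.
Velocity relative to ground = (-0.976, 0.220) + (0.000, 0.900) = (-0.976, 1.120) m/s.
Speed = |(-0.976, 1.120)| = 1.485 m/s.

1.49 m/s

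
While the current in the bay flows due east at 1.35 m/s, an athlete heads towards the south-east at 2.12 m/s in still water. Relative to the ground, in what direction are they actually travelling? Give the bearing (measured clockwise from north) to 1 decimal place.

117.8°

Taking east as x and north as y: velocity relative to the water = (1.499, -1.499) m/s; the water relative to ground = (1.350, 0.000) m/s.
Velocity relative to ground = (1.499, -1.499) + (1.350, 0.000) = (2.849, -1.499) m/s.
Bearing = atan2(2.85, -1.50) = 117.75° clockwise from north.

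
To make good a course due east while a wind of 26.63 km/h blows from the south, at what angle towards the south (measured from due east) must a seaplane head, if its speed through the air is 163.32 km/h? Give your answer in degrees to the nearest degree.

9°

The wind pushes perpendicular to the desired track; the heading must have a component into the wind equal to 26.63 km/h: 163.32 sin θ = 26.63.
sin θ = 0.1631, so θ = 9.384°.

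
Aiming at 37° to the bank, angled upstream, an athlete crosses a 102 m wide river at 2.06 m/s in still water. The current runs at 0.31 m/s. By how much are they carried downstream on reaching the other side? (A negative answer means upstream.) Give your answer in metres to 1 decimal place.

-109.9 m

Perpendicular speed = 1.240 m/s; crossing time = 102 / 1.240 = 82.275 s.
Net downstream speed = -1.335 m/s.
Drift = -1.335 × 82.275 = -109.853 m (upstream).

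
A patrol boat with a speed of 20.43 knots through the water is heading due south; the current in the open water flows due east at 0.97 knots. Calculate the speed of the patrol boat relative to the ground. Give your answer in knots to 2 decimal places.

Taking east as x and north as y: velocity relative to the water = (0.000, -20.430) knots; the water relative to ground = (0.970, 0.000) knots.
Velocity relative to ground = (0.000, -20.430) + (0.970, 0.000) = (0.970, -20.430) knots.
Speed = |(0.970, -20.430)| = 20.453 knots.

20.45 knots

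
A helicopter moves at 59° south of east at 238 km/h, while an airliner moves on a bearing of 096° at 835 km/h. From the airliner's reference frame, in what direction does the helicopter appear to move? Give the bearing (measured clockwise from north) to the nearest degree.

261°

Taking east as x and north as y: helicopter velocity = (122.579, -204.006) km/h; airliner velocity = (830.426, -87.281) km/h.
Velocity of helicopter relative to airliner = (122.579, -204.006) − (830.426, -87.281) = (-707.847, -116.725) km/h.
Bearing = atan2(-707.85, -116.72) = 260.64° clockwise from north.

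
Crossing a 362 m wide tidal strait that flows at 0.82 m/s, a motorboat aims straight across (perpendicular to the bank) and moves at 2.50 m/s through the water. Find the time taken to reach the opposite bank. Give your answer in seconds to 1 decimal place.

The component of the motorboat's velocity perpendicular to the bank is 2.50 m/s.
The current is parallel to the bank, so it does not affect the crossing time.
Time = 362 / 2.500 = 144.800 s.

144.8 s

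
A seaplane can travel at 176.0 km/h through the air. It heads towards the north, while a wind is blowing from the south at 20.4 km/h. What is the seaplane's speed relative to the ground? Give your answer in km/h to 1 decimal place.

196.4 km/h

Taking east as x and north as y: velocity relative to the air = (0.000, 176.000) km/h; the air relative to ground = (0.000, 20.400) km/h.
Velocity relative to ground = (0.000, 176.000) + (0.000, 20.400) = (0.000, 196.400) km/h.
Speed = |(0.000, 196.400)| = 196.400 km/h.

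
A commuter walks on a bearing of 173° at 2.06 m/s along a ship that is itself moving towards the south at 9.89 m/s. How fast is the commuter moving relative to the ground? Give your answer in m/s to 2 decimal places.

Taking east as x and north as y: ship velocity = (0.000, -9.890) m/s; commuter velocity relative to ship = (0.251, -2.045) m/s.
Velocity relative to ground = (0.000, -9.890) + (0.251, -2.045) = (0.251, -11.935) m/s.
Speed = |(0.251, -11.935)| = 11.937 m/s.

11.94 m/s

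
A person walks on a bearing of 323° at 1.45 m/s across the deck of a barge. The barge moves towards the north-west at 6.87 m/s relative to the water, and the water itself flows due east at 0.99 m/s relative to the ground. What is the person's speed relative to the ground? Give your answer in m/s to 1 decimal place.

In east/north components (m/s): person relative to barge = (-0.873, 1.158); barge relative to water = (-4.858, 4.858); water relative to ground = (0.990, 0.000).
Sum = (-4.740, 6.016) m/s.
Speed = |(-4.740, 6.016)| = 7.659 m/s.

7.7 m/s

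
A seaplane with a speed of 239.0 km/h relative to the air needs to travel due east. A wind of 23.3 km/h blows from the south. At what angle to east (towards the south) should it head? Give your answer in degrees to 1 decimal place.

The wind pushes perpendicular to the desired track; the heading must have a component into the wind equal to 23.3 km/h: 239.0 sin θ = 23.3.
sin θ = 0.0975, so θ = 5.595°.

5.6°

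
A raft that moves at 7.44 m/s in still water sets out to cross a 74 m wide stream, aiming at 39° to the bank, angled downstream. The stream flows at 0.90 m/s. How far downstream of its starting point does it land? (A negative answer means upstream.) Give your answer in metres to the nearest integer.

Perpendicular speed = 4.682 m/s; crossing time = 74 / 4.682 = 15.805 s.
Net downstream speed = 6.682 m/s.
Drift = 6.682 × 15.805 = 105.607 m (downstream).

106 m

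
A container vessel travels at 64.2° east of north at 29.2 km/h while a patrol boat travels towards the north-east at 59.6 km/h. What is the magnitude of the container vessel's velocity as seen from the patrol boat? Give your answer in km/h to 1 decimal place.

33.4 km/h

Taking east as x and north as y: container vessel velocity = (26.289, 12.709) km/h; patrol boat velocity = (42.144, 42.144) km/h.
Velocity of container vessel relative to patrol boat = (26.289, 12.709) − (42.144, 42.144) = (-15.854, -29.435) km/h.
Magnitude = |(-15.854, -29.435)| = 33.433 km/h.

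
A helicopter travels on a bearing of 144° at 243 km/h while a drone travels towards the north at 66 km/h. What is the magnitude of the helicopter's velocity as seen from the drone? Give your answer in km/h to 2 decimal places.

298.92 km/h

Taking east as x and north as y: helicopter velocity = (142.832, -196.591) km/h; drone velocity = (0.000, 66.000) km/h.
Velocity of helicopter relative to drone = (142.832, -196.591) − (0.000, 66.000) = (142.832, -262.591) km/h.
Magnitude = |(142.832, -262.591)| = 298.923 km/h.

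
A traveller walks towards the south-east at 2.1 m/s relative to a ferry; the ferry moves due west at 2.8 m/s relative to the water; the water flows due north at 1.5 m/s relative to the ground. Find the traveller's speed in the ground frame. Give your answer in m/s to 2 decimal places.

In east/north components (m/s): traveller relative to ferry = (1.485, -1.485); ferry relative to water = (-2.800, 0.000); water relative to ground = (0.000, 1.500).
Sum = (-1.315, 0.015) m/s.
Speed = |(-1.315, 0.015)| = 1.315 m/s.

1.32 m/s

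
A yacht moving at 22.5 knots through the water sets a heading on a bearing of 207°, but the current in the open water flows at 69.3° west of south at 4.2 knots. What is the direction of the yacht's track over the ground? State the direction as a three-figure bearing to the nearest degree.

Taking east as x and north as y: velocity relative to the water = (-10.215, -20.048) knots; the water relative to ground = (-3.929, -1.485) knots.
Velocity relative to ground = (-10.215, -20.048) + (-3.929, -1.485) = (-14.144, -21.532) knots.
Bearing = atan2(-14.14, -21.53) = 213.30° clockwise from north.

213°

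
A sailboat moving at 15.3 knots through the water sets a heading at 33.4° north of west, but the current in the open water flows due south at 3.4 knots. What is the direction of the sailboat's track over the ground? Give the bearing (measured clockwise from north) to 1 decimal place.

Taking east as x and north as y: velocity relative to the water = (-12.773, 8.422) knots; the water relative to ground = (0.000, -3.400) knots.
Velocity relative to ground = (-12.773, 8.422) + (0.000, -3.400) = (-12.773, 5.022) knots.
Bearing = atan2(-12.77, 5.02) = 291.46° clockwise from north.

291.5°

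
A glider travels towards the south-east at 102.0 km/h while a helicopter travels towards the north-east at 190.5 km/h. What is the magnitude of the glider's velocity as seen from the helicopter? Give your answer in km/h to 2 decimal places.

Taking east as x and north as y: glider velocity = (72.125, -72.125) km/h; helicopter velocity = (134.704, 134.704) km/h.
Velocity of glider relative to helicopter = (72.125, -72.125) − (134.704, 134.704) = (-62.579, -206.829) km/h.
Magnitude = |(-62.579, -206.829)| = 216.089 km/h.

216.09 km/h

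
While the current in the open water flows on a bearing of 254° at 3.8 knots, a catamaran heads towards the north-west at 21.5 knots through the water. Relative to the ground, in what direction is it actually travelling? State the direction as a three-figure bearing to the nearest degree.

Taking east as x and north as y: velocity relative to the water = (-15.203, 15.203) knots; the water relative to ground = (-3.653, -1.047) knots.
Velocity relative to ground = (-15.203, 15.203) + (-3.653, -1.047) = (-18.856, 14.155) knots.
Bearing = atan2(-18.86, 14.16) = 306.90° clockwise from north.

307°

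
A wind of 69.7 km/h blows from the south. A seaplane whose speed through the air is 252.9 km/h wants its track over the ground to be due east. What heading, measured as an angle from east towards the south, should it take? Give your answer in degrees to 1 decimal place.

The wind pushes perpendicular to the desired track; the heading must have a component into the wind equal to 69.7 km/h: 252.9 sin θ = 69.7.
sin θ = 0.2756, so θ = 15.998°.

16.0°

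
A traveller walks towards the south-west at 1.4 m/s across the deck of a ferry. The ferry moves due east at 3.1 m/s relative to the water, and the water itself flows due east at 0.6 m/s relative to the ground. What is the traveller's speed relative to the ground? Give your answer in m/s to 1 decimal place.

2.9 m/s

In east/north components (m/s): traveller relative to ferry = (-0.990, -0.990); ferry relative to water = (3.100, 0.000); water relative to ground = (0.600, 0.000).
Sum = (2.710, -0.990) m/s.
Speed = |(2.710, -0.990)| = 2.885 m/s.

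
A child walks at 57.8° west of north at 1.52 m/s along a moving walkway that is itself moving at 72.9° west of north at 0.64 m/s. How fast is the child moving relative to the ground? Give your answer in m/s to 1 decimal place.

Taking east as x and north as y: moving walkway velocity = (-0.612, 0.188) m/s; child velocity relative to moving walkway = (-1.286, 0.810) m/s.
Velocity relative to ground = (-0.612, 0.188) + (-1.286, 0.810) = (-1.898, 0.998) m/s.
Speed = |(-1.898, 0.998)| = 2.144 m/s.

2.1 m/s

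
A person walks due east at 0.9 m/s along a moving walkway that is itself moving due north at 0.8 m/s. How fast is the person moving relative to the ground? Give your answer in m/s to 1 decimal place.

1.2 m/s

Taking east as x and north as y: moving walkway velocity = (0.000, 0.800) m/s; person velocity relative to moving walkway = (0.900, 0.000) m/s.
Velocity relative to ground = (0.000, 0.800) + (0.900, 0.000) = (0.900, 0.800) m/s.
Speed = |(0.900, 0.800)| = 1.204 m/s.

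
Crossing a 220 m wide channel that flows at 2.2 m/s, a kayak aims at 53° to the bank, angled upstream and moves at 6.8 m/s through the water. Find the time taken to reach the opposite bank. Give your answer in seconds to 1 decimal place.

40.5 s

The component of the kayak's velocity perpendicular to the bank is 6.8 × sin 53° = 5.431 m/s.
The flow acts along the bank and has no component across it.
Time = 220 / 5.431 = 40.510 s.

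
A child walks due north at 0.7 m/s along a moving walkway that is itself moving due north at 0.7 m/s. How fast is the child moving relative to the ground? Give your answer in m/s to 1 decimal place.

1.4 m/s

Taking east as x and north as y: moving walkway velocity = (0.000, 0.700) m/s; child velocity relative to moving walkway = (0.000, 0.700) m/s.
Velocity relative to ground = (0.000, 0.700) + (0.000, 0.700) = (0.000, 1.400) m/s.
Speed = |(0.000, 1.400)| = 1.400 m/s.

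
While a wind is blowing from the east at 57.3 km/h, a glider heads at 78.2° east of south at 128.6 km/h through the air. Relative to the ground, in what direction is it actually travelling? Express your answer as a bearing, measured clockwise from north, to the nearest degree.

Taking east as x and north as y: velocity relative to the air = (125.882, -26.298) km/h; the air relative to ground = (-57.300, 0.000) km/h.
Velocity relative to ground = (125.882, -26.298) + (-57.300, 0.000) = (68.582, -26.298) km/h.
Bearing = atan2(68.58, -26.30) = 110.98° clockwise from north.

111°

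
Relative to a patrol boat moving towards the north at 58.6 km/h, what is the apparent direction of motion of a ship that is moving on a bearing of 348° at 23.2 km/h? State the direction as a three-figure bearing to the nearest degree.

188°

Taking east as x and north as y: ship velocity = (-4.824, 22.693) km/h; patrol boat velocity = (0.000, 58.600) km/h.
Velocity of ship relative to patrol boat = (-4.824, 22.693) − (0.000, 58.600) = (-4.824, -35.907) km/h.
Bearing = atan2(-4.82, -35.91) = 187.65° clockwise from north.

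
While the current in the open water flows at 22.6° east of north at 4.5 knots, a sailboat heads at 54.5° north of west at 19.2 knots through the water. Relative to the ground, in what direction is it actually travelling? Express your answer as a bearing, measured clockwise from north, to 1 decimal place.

Taking east as x and north as y: velocity relative to the water = (-11.149, 15.631) knots; the water relative to ground = (1.729, 4.154) knots.
Velocity relative to ground = (-11.149, 15.631) + (1.729, 4.154) = (-9.420, 19.785) knots.
Bearing = atan2(-9.42, 19.79) = 334.54° clockwise from north.

334.5°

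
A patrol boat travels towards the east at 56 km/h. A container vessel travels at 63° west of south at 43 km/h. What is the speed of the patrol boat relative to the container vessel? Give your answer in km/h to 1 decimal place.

96.3 km/h

Taking east as x and north as y: patrol boat velocity = (56.000, 0.000) km/h; container vessel velocity = (-38.313, -19.522) km/h.
Velocity of patrol boat relative to container vessel = (56.000, 0.000) − (-38.313, -19.522) = (94.313, 19.522) km/h.
Magnitude = |(94.313, 19.522)| = 96.312 km/h.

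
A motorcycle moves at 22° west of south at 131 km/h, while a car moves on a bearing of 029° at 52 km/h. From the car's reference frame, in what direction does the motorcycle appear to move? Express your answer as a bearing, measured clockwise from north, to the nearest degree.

204°

Taking east as x and north as y: motorcycle velocity = (-49.073, -121.461) km/h; car velocity = (25.210, 45.480) km/h.
Velocity of motorcycle relative to car = (-49.073, -121.461) − (25.210, 45.480) = (-74.284, -166.941) km/h.
Bearing = atan2(-74.28, -166.94) = 203.99° clockwise from north.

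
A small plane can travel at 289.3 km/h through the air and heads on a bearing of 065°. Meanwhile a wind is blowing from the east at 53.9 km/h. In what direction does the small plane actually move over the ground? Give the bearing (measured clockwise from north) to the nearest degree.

Taking east as x and north as y: velocity relative to the air = (262.195, 122.263) km/h; the air relative to ground = (-53.900, 0.000) km/h.
Velocity relative to ground = (262.195, 122.263) + (-53.900, 0.000) = (208.295, 122.263) km/h.
Bearing = atan2(208.29, 122.26) = 59.59° clockwise from north.

060°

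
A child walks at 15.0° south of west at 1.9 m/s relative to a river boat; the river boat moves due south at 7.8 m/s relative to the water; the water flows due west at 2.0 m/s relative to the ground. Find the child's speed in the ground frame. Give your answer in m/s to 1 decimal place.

In east/north components (m/s): child relative to river boat = (-1.835, -0.492); river boat relative to water = (0.000, -7.800); water relative to ground = (-2.000, 0.000).
Sum = (-3.835, -8.292) m/s.
Speed = |(-3.835, -8.292)| = 9.136 m/s.

9.1 m/s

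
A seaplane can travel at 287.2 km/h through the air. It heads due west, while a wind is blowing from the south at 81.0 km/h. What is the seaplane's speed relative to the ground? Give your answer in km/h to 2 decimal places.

Taking east as x and north as y: velocity relative to the air = (-287.200, 0.000) km/h; the air relative to ground = (0.000, 81.000) km/h.
Velocity relative to ground = (-287.200, 0.000) + (0.000, 81.000) = (-287.200, 81.000) km/h.
Speed = |(-287.200, 81.000)| = 298.404 km/h.

298.40 km/h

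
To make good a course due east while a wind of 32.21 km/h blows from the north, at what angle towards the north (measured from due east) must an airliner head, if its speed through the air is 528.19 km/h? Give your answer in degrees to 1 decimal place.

3.5°

The wind pushes perpendicular to the desired track; the heading must have a component into the wind equal to 32.21 km/h: 528.19 sin θ = 32.21.
sin θ = 0.0610, so θ = 3.496°.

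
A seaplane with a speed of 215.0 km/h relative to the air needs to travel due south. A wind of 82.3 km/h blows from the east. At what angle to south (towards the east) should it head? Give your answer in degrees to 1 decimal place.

The wind pushes perpendicular to the desired track; the heading must have a component into the wind equal to 82.3 km/h: 215.0 sin θ = 82.3.
sin θ = 0.3828, so θ = 22.507°.

22.5°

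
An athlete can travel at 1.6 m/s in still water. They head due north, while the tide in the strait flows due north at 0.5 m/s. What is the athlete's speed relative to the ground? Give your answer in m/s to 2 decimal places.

2.10 m/s

Taking east as x and north as y: velocity relative to the water = (0.000, 1.600) m/s; the water relative to ground = (0.000, 0.500) m/s.
Velocity relative to ground = (0.000, 1.600) + (0.000, 0.500) = (0.000, 2.100) m/s.
Speed = |(0.000, 2.100)| = 2.100 m/s.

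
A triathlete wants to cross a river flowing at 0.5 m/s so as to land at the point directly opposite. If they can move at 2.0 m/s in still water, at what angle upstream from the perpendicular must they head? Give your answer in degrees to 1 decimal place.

14.5°

To cancel the current, the upstream component of the triathlete's velocity must equal the flow: 2.0 sin θ = 0.5.
sin θ = 0.5 / 2.0 = 0.2500.
θ = arcsin(0.2500) = 14.478°.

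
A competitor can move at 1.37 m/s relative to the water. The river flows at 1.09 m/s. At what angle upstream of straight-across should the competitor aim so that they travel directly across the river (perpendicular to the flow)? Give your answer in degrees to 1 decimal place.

52.7°

To cancel the current, the upstream component of the competitor's velocity must equal the flow: 1.37 sin θ = 1.09.
sin θ = 1.09 / 1.37 = 0.7956.
θ = arcsin(0.7956) = 52.714°.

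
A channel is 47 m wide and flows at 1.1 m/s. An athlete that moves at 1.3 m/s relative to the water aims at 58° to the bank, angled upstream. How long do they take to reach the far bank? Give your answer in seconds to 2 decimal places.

The component of the athlete's velocity perpendicular to the bank is 1.3 × sin 58° = 1.102 m/s.
The current is parallel to the bank, so it does not affect the crossing time.
Time = 47 / 1.102 = 42.632 s.

42.63 s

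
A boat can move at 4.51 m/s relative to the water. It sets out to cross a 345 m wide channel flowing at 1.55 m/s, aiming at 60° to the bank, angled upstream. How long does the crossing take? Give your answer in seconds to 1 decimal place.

The component of the boat's velocity perpendicular to the bank is 4.51 × sin 60° = 3.906 m/s.
The current is parallel to the bank, so it does not affect the crossing time.
Time = 345 / 3.906 = 88.331 s.

88.3 s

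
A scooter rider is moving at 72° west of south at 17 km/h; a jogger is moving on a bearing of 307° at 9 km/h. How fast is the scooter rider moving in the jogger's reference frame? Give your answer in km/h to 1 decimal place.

13.9 km/h

Taking east as x and north as y: scooter rider velocity = (-16.168, -5.253) km/h; jogger velocity = (-7.188, 5.416) km/h.
Velocity of scooter rider relative to jogger = (-16.168, -5.253) − (-7.188, 5.416) = (-8.980, -10.670) km/h.
Magnitude = |(-8.980, -10.670)| = 13.946 km/h.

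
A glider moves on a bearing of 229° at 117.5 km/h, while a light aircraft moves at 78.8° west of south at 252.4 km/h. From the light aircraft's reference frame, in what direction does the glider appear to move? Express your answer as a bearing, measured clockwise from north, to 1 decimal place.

100.0°

Taking east as x and north as y: glider velocity = (-88.678, -77.087) km/h; light aircraft velocity = (-247.593, -49.025) km/h.
Velocity of glider relative to light aircraft = (-88.678, -77.087) − (-247.593, -49.025) = (158.915, -28.062) km/h.
Bearing = atan2(158.91, -28.06) = 100.01° clockwise from north.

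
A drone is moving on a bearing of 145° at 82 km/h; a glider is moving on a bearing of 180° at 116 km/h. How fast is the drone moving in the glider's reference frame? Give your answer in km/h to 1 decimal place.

67.8 km/h

Taking east as x and north as y: drone velocity = (47.033, -67.170) km/h; glider velocity = (0.000, -116.000) km/h.
Velocity of drone relative to glider = (47.033, -67.170) − (0.000, -116.000) = (47.033, 48.830) km/h.
Magnitude = |(47.033, 48.830)| = 67.797 km/h.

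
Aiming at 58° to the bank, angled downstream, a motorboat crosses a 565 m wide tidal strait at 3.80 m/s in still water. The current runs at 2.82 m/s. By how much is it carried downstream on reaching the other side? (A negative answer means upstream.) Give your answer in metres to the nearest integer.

Perpendicular speed = 3.223 m/s; crossing time = 565 / 3.223 = 175.325 s.
Net downstream speed = 4.834 m/s.
Drift = 4.834 × 175.325 = 847.468 m (downstream).

847 m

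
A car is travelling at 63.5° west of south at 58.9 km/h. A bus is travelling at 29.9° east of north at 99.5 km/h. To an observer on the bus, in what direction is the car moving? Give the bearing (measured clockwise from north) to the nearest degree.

Taking east as x and north as y: car velocity = (-52.712, -26.281) km/h; bus velocity = (49.600, 86.256) km/h.
Velocity of car relative to bus = (-52.712, -26.281) − (49.600, 86.256) = (-102.311, -112.537) km/h.
Bearing = atan2(-102.31, -112.54) = 222.27° clockwise from north.

222°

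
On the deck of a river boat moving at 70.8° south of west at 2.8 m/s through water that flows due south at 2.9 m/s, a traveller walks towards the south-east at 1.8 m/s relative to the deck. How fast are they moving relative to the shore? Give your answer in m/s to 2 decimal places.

In east/north components (m/s): traveller relative to river boat = (1.273, -1.273); river boat relative to water = (-0.921, -2.644); water relative to ground = (0.000, -2.900).
Sum = (0.352, -6.817) m/s.
Speed = |(0.352, -6.817)| = 6.826 m/s.

6.83 m/s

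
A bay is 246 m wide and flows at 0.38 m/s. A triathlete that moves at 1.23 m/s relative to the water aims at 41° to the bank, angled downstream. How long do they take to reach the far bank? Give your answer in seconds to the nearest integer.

The component of the triathlete's velocity perpendicular to the bank is 1.23 × sin 41° = 0.807 m/s.
Only the cross-stream component determines the crossing time; the current contributes nothing perpendicular to the bank.
Time = 246 / 0.807 = 304.851 s.

305 s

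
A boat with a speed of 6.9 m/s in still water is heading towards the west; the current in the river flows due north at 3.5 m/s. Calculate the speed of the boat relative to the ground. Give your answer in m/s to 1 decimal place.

7.7 m/s

Taking east as x and north as y: velocity relative to the water = (-6.900, 0.000) m/s; the water relative to ground = (0.000, 3.500) m/s.
Velocity relative to ground = (-6.900, 0.000) + (0.000, 3.500) = (-6.900, 3.500) m/s.
Speed = |(-6.900, 3.500)| = 7.737 m/s.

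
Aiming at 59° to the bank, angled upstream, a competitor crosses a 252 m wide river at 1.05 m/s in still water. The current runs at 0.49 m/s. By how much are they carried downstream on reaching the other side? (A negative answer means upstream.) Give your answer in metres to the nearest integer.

Perpendicular speed = 0.900 m/s; crossing time = 252 / 0.900 = 279.992 s.
Net downstream speed = -0.051 m/s.
Drift = -0.051 × 279.992 = -14.221 m (upstream).

-14 m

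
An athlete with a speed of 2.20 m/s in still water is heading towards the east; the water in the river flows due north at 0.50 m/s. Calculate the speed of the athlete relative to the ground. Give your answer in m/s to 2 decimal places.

2.26 m/s

Taking east as x and north as y: velocity relative to the water = (2.200, 0.000) m/s; the water relative to ground = (0.000, 0.500) m/s.
Velocity relative to ground = (2.200, 0.000) + (0.000, 0.500) = (2.200, 0.500) m/s.
Speed = |(2.200, 0.500)| = 2.256 m/s.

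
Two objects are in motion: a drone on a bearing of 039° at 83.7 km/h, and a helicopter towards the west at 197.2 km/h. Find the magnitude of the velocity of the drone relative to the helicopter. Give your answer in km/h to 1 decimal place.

Taking east as x and north as y: drone velocity = (52.674, 65.047) km/h; helicopter velocity = (-197.200, 0.000) km/h.
Velocity of drone relative to helicopter = (52.674, 65.047) − (-197.200, 0.000) = (249.874, 65.047) km/h.
Magnitude = |(249.874, 65.047)| = 258.202 km/h.

258.2 km/h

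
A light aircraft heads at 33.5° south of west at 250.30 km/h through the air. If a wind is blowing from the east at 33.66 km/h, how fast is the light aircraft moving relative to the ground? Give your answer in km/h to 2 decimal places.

Taking east as x and north as y: velocity relative to the air = (-208.722, -138.150) km/h; the air relative to ground = (-33.660, 0.000) km/h.
Velocity relative to ground = (-208.722, -138.150) + (-33.660, 0.000) = (-242.382, -138.150) km/h.
Speed = |(-242.382, -138.150)| = 278.988 km/h.

278.99 km/h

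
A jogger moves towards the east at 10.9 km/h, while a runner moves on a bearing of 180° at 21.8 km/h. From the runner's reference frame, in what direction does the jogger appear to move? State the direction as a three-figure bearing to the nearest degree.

Taking east as x and north as y: jogger velocity = (10.900, 0.000) km/h; runner velocity = (0.000, -21.800) km/h.
Velocity of jogger relative to runner = (10.900, 0.000) − (0.000, -21.800) = (10.900, 21.800) km/h.
Bearing = atan2(10.90, 21.80) = 26.57° clockwise from north.

027°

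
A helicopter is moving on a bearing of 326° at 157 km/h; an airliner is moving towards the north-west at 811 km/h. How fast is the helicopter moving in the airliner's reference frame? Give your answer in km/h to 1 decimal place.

Taking east as x and north as y: helicopter velocity = (-87.793, 130.159) km/h; airliner velocity = (-573.464, 573.464) km/h.
Velocity of helicopter relative to airliner = (-87.793, 130.159) − (-573.464, 573.464) = (485.670, -443.305) km/h.
Magnitude = |(485.670, -443.305)| = 657.567 km/h.

657.6 km/h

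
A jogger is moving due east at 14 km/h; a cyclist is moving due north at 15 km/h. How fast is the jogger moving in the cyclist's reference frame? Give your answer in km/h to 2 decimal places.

20.52 km/h

Taking east as x and north as y: jogger velocity = (14.000, 0.000) km/h; cyclist velocity = (0.000, 15.000) km/h.
Velocity of jogger relative to cyclist = (14.000, 0.000) − (0.000, 15.000) = (14.000, -15.000) km/h.
Magnitude = |(14.000, -15.000)| = 20.518 km/h.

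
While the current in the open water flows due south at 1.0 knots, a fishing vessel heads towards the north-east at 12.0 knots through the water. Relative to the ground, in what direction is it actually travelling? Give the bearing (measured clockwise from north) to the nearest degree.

049°

Taking east as x and north as y: velocity relative to the water = (8.485, 8.485) knots; the water relative to ground = (0.000, -1.000) knots.
Velocity relative to ground = (8.485, 8.485) + (0.000, -1.000) = (8.485, 7.485) knots.
Bearing = atan2(8.49, 7.49) = 48.58° clockwise from north.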